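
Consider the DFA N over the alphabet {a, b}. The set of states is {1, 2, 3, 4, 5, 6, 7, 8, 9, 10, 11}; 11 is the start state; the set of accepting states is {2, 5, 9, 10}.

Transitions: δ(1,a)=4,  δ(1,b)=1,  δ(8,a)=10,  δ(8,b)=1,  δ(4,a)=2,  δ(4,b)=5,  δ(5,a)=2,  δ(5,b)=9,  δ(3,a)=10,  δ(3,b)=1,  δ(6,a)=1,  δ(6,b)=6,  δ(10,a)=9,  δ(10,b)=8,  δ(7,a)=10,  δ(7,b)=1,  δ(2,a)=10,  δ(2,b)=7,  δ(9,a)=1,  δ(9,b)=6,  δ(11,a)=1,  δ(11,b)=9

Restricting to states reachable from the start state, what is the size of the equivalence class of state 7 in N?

2

States {3} cannot be reached from the start state, so discard them.
P0 = {2,5,9,10} | {1,4,6,7,8,11}.
Refine {2,5,9,10} on symbol a: members go to different blocks, giving {2,5,10} and {9}.
On input a, block {2,5,10} splits into {2,5} and {10}.
Split {2,5} by δ(·,a) → {2} and {5}.
Split {1,4,6,7,8,11} by δ(·,a) → {1,6,11} and {7,8} and {4}.
Refine {1,6,11} on symbol a: members go to different blocks, giving {6,11} and {1}.
On input b, block {6,11} splits into {6} and {11}.
No further refinement is possible. Final partition (9 blocks): {2} | {6} | {9} | {10} | {5} | {7,8} | {4} | {1} | {11}.
The equivalence class containing 7 is {7,8}, of size 2.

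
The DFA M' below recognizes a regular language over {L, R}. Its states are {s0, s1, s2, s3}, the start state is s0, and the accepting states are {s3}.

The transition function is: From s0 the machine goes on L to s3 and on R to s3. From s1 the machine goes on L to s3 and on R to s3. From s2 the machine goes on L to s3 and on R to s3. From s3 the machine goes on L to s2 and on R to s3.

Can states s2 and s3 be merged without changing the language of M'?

Reachable states from the start: {s0,s2,s3}. Unreachable: {s1} — drop them.
P0 = {s3} | {s0,s2}.
Stable partition: {s3} | {s0,s2} — 2 equivalence classes.
s2 and s3 end up in different blocks, so they are distinguishable. For instance, the string 'ε' is accepted from only s3.

No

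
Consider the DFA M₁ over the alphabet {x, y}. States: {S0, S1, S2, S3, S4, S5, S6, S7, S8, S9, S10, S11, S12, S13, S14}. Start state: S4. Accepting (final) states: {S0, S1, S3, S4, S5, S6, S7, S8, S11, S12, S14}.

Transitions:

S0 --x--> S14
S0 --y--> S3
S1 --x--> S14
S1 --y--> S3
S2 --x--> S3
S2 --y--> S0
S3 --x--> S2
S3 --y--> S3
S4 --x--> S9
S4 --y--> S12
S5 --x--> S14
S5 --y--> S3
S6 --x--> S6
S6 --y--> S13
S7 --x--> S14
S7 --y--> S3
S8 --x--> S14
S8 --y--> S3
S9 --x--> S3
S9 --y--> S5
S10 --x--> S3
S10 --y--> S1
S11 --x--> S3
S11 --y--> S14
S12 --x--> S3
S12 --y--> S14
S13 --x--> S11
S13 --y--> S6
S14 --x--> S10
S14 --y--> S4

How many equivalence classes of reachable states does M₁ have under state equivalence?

Reachable states from the start: {S0,S1,S2,S3,S4,S5,S9,S10,S12,S14}. Unreachable: {S6,S7,S8,S11,S13} — drop them.
Start with accepting vs non-accepting: {S0,S1,S3,S4,S5,S12,S14} | {S2,S9,S10}.
Split {S0,S1,S3,S4,S5,S12,S14} by δ(·,x) → {S0,S1,S5,S12} and {S3,S4,S14}.
Split {S3,S4,S14} by δ(·,y) → {S3,S14} and {S4}.
On input y, block {S3,S14} splits into {S3} and {S14}.
On input x, block {S0,S1,S5,S12} splits into {S0,S1,S5} and {S12}.
The partition is now stable with 6 blocks: {S0,S1,S5} | {S2,S9,S10} | {S3} | {S4} | {S14} | {S12}.

6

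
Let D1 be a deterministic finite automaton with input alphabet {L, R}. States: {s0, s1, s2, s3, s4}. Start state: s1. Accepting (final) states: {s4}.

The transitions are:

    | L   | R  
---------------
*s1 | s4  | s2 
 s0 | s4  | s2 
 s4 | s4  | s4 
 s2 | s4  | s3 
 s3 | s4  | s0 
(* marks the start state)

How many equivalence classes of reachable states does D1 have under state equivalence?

P0 = {s4} | {s0,s1,s2,s3}.
Stable partition: {s4} | {s0,s1,s2,s3} — 2 equivalence classes.

2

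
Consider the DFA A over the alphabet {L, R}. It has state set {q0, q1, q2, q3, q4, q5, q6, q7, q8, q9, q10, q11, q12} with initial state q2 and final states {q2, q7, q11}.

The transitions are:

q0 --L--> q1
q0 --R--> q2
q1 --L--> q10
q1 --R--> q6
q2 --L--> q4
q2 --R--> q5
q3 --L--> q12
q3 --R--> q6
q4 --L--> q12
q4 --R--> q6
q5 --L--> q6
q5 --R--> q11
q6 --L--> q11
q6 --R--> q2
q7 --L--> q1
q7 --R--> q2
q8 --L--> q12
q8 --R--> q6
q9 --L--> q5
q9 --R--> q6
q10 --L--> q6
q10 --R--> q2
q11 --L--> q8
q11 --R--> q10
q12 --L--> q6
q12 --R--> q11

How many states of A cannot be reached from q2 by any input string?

Starting at q2 and following transitions, the reachable set is {q2, q4, q5, q6, q8, q10, q11, q12}. That leaves q0, q1, q3, q7, q9 unreachable — 5 in total.

5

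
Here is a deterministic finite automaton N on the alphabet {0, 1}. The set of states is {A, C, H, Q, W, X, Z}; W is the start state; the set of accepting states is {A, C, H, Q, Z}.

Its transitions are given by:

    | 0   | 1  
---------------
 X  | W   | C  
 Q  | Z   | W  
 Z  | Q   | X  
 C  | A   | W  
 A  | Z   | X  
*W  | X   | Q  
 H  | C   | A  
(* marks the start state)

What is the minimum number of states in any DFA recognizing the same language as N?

2

States {H} cannot be reached from the start state, so discard them.
Initial partition by acceptance: {A,C,Q,Z} | {W,X}.
The partition is now stable with 2 blocks: {A,C,Q,Z} | {W,X}.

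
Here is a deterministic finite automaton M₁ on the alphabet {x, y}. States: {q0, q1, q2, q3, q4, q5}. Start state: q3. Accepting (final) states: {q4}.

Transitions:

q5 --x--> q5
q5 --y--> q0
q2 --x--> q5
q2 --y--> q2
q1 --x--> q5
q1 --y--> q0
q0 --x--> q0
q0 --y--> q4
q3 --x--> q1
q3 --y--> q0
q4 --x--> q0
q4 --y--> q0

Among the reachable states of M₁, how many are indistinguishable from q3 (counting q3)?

3

First remove the unreachable states {q2}; 5 states remain.
Start with accepting vs non-accepting: {q4} | {q0,q1,q3,q5}.
On input y, block {q0,q1,q3,q5} splits into {q1,q3,q5} and {q0}.
The partition is now stable with 3 blocks: {q4} | {q1,q3,q5} | {q0}.
The equivalence class containing q3 is {q1,q3,q5}, of size 3.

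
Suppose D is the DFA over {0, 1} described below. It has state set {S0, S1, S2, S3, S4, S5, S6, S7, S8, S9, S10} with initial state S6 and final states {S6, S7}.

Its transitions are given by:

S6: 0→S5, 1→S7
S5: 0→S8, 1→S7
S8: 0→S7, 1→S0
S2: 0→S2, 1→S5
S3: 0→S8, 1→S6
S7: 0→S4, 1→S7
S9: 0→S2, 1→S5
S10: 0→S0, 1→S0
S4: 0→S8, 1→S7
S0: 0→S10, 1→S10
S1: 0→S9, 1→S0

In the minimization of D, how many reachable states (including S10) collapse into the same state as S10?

2

Reachable states from the start: {S0,S4,S5,S6,S7,S8,S10}. Unreachable: {S1,S2,S3,S9} — drop them.
P0 = {S6,S7} | {S0,S4,S5,S8,S10}.
Split {S0,S4,S5,S8,S10} by δ(·,0) → {S0,S4,S5,S10} and {S8}.
Refine {S0,S4,S5,S10} on symbol 0: members go to different blocks, giving {S0,S10} and {S4,S5}.
The partition is now stable with 4 blocks: {S6,S7} | {S0,S10} | {S8} | {S4,S5}.
State S10 belongs to the block {S0,S10}, which has 2 states.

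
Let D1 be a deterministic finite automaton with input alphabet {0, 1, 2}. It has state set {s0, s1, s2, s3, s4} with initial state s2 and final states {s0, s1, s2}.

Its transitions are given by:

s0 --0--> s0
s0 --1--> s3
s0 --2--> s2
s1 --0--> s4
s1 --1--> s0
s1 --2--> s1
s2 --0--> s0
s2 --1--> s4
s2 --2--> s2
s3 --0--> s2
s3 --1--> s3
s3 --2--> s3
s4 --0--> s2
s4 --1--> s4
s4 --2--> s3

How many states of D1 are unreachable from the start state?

BFS from s2 reaches {s0, s2, s3, s4}; the 1 state(s) s1 are never visited.

1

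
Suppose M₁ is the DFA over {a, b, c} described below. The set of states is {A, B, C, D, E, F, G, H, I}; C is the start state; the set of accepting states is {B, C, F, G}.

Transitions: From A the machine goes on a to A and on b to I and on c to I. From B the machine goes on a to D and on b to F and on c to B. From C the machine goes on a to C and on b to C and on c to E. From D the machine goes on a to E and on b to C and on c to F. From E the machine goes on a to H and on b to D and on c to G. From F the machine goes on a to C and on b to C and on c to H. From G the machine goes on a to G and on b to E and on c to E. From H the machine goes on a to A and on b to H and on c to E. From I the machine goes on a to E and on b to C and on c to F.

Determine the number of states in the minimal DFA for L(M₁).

7

First remove the unreachable states {B}; 8 states remain.
Initial partition by acceptance: {C,F,G} | {A,D,E,H,I}.
Refine {C,F,G} on symbol b: members go to different blocks, giving {C,F} and {G}.
On input b, block {A,D,E,H,I} splits into {A,E,H} and {D,I}.
On input b, block {A,E,H} splits into {A,E} and {H}.
Refine {C,F} on symbol c: members go to different blocks, giving {C} and {F}.
Refine {A,E} on symbol a: members go to different blocks, giving {A} and {E}.
The partition is now stable with 7 blocks: {C} | {A} | {G} | {D,I} | {H} | {F} | {E}.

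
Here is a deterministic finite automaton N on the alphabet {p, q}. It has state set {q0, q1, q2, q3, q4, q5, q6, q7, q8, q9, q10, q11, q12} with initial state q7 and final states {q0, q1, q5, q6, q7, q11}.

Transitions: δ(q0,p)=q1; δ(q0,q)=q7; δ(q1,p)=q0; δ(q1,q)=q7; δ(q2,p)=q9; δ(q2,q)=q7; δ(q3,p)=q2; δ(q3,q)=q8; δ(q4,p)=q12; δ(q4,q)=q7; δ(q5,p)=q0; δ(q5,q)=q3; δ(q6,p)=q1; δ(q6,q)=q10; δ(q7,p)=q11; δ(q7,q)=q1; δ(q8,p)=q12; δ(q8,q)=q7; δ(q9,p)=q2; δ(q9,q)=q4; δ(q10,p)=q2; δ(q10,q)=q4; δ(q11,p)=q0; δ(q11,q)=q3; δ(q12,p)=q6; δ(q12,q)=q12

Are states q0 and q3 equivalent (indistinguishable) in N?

No

States {q5} cannot be reached from the start state, so discard them.
Initial partition by acceptance: {q0,q1,q6,q7,q11} | {q2,q3,q4,q8,q9,q10,q12}.
On input q, block {q0,q1,q6,q7,q11} splits into {q0,q1,q7} and {q6,q11}.
On input p, block {q0,q1,q7} splits into {q0,q1} and {q7}.
Split {q2,q3,q4,q8,q9,q10,q12} by δ(·,p) → {q2,q3,q4,q8,q9,q10} and {q12}.
Refine {q2,q3,q4,q8,q9,q10} on symbol p: members go to different blocks, giving {q2,q3,q9,q10} and {q4,q8}.
Split {q2,q3,q9,q10} by δ(·,q) → {q3,q9,q10} and {q2}.
The partition is now stable with 7 blocks: {q0,q1} | {q3,q9,q10} | {q6,q11} | {q7} | {q12} | {q4,q8} | {q2}.
q0 and q3 end up in different blocks, so they are distinguishable. For instance, the string 'ε' is accepted from only q0.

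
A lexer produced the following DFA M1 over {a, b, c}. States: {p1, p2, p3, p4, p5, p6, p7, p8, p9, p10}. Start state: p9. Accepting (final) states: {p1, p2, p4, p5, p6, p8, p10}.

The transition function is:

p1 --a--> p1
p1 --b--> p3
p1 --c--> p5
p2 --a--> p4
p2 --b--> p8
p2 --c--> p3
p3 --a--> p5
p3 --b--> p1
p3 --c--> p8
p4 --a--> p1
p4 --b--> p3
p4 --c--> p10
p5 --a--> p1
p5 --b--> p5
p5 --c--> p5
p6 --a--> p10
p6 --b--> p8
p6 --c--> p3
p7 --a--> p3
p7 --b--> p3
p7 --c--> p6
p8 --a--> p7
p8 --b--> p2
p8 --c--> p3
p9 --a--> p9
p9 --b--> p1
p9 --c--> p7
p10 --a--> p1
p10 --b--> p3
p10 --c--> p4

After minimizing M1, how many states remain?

All states are reachable from the start state.
P0 = {p1,p2,p4,p5,p6,p8,p10} | {p3,p7,p9}.
Refine {p1,p2,p4,p5,p6,p8,p10} on symbol a: members go to different blocks, giving {p1,p2,p4,p5,p6,p10} and {p8}.
Split {p1,p2,p4,p5,p6,p10} by δ(·,b) → {p1,p4,p10} and {p2,p6} and {p5}.
Refine {p1,p4,p10} on symbol c: members go to different blocks, giving {p4,p10} and {p1}.
On input a, block {p3,p7,p9} splits into {p7,p9} and {p3}.
On input a, block {p7,p9} splits into {p7} and {p9}.
No further refinement is possible. Final partition (8 blocks): {p4,p10} | {p7} | {p8} | {p2,p6} | {p5} | {p1} | {p3} | {p9}.

8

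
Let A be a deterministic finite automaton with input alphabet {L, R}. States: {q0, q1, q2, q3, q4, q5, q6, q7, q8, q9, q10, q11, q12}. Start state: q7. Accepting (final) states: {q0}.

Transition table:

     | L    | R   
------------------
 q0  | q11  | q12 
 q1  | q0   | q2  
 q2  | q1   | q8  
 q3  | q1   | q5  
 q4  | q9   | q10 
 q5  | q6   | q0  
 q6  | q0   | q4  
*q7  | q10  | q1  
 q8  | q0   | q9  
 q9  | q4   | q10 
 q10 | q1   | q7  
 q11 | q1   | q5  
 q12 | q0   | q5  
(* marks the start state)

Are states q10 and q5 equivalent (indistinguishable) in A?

States {q3} cannot be reached from the start state, so discard them.
Start with accepting vs non-accepting: {q0} | {q1,q2,q4,q5,q6,q7,q8,q9,q10,q11,q12}.
Split {q1,q2,q4,q5,q6,q7,q8,q9,q10,q11,q12} by δ(·,L) → {q2,q4,q5,q7,q9,q10,q11} and {q1,q6,q8,q12}.
Refine {q2,q4,q5,q7,q9,q10,q11} on symbol L: members go to different blocks, giving {q2,q5,q10,q11} and {q4,q7,q9}.
Split {q2,q5,q10,q11} by δ(·,R) → {q2} and {q5} and {q10} and {q11}.
On input R, block {q1,q6,q8,q12} splits into {q6,q8} and {q1} and {q12}.
Refine {q4,q7,q9} on symbol L: members go to different blocks, giving {q4,q9} and {q7}.
The partition is now stable with 10 blocks: {q0} | {q2} | {q6,q8} | {q4,q9} | {q5} | {q10} | {q11} | {q1} | {q12} | {q7}.
q10 and q5 end up in different blocks, so they are distinguishable. For instance, the string 'R' is accepted from only q5.

No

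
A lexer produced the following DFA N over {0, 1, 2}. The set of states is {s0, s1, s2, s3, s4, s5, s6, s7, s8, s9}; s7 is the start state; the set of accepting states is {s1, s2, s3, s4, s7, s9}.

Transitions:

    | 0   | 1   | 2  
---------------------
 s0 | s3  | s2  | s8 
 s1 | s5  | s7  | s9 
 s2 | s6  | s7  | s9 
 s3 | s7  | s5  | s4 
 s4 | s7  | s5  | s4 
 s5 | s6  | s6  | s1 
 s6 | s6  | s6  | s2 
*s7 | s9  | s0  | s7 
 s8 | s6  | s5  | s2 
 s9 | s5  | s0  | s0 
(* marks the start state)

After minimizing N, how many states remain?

P0 = {s1,s2,s3,s4,s7,s9} | {s0,s5,s6,s8}.
On input 0, block {s1,s2,s3,s4,s7,s9} splits into {s1,s2,s9} and {s3,s4,s7}.
Split {s1,s2,s9} by δ(·,1) → {s1,s2} and {s9}.
Refine {s0,s5,s6,s8} on symbol 0: members go to different blocks, giving {s5,s6,s8} and {s0}.
Refine {s3,s4,s7} on symbol 0: members go to different blocks, giving {s3,s4} and {s7}.
Stable partition: {s1,s2} | {s5,s6,s8} | {s3,s4} | {s9} | {s0} | {s7} — 6 equivalence classes.

6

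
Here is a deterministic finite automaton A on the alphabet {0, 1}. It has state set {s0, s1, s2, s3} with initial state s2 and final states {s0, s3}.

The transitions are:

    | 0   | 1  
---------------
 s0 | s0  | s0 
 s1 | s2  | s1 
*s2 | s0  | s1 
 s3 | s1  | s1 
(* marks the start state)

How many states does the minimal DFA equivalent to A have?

3

States {s3} cannot be reached from the start state, so discard them.
P0 = {s0} | {s1,s2}.
On input 0, block {s1,s2} splits into {s1} and {s2}.
Stable partition: {s0} | {s1} | {s2} — 3 equivalence classes.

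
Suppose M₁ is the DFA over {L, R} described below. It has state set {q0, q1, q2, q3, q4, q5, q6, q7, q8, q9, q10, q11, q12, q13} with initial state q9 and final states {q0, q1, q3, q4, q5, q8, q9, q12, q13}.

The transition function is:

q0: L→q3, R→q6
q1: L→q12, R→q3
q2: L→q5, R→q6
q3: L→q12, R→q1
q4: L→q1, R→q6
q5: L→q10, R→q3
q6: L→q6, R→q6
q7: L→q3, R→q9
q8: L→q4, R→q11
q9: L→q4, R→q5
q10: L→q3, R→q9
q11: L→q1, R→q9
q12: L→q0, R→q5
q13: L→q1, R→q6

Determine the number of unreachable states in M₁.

Starting at q9 and following transitions, the reachable set is {q0, q1, q3, q4, q5, q6, q9, q10, q12}. That leaves q2, q7, q8, q11, q13 unreachable — 5 in total.

5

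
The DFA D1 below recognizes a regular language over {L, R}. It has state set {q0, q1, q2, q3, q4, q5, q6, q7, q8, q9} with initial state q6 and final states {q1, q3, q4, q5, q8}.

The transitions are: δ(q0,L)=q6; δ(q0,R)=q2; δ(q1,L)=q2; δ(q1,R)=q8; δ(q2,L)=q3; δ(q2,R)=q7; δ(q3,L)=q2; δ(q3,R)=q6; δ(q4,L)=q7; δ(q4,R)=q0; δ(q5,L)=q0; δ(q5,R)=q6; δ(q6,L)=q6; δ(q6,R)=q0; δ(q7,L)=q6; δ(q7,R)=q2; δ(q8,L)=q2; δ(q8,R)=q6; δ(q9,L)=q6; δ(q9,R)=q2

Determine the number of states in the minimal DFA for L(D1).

States {q1,q4,q5,q8,q9} cannot be reached from the start state, so discard them.
Start with accepting vs non-accepting: {q3} | {q0,q2,q6,q7}.
On input L, block {q0,q2,q6,q7} splits into {q0,q6,q7} and {q2}.
Refine {q0,q6,q7} on symbol R: members go to different blocks, giving {q0,q7} and {q6}.
The partition is now stable with 4 blocks: {q3} | {q0,q7} | {q2} | {q6}.

4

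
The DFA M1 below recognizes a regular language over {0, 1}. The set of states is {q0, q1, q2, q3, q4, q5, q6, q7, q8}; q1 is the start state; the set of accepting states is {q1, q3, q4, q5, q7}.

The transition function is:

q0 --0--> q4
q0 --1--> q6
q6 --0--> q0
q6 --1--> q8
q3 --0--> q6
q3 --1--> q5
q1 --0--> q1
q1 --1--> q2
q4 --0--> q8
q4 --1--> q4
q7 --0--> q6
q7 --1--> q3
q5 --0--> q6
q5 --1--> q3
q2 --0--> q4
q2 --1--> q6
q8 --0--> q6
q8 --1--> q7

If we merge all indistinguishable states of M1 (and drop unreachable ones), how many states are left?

All states are reachable from the start state.
Initial partition by acceptance: {q1,q3,q4,q5,q7} | {q0,q2,q6,q8}.
Split {q1,q3,q4,q5,q7} by δ(·,0) → {q3,q4,q5,q7} and {q1}.
On input 0, block {q0,q2,q6,q8} splits into {q0,q2} and {q6,q8}.
Refine {q6,q8} on symbol 0: members go to different blocks, giving {q6} and {q8}.
Refine {q3,q4,q5,q7} on symbol 0: members go to different blocks, giving {q3,q5,q7} and {q4}.
No further refinement is possible. Final partition (6 blocks): {q3,q5,q7} | {q0,q2} | {q1} | {q6} | {q8} | {q4}.

6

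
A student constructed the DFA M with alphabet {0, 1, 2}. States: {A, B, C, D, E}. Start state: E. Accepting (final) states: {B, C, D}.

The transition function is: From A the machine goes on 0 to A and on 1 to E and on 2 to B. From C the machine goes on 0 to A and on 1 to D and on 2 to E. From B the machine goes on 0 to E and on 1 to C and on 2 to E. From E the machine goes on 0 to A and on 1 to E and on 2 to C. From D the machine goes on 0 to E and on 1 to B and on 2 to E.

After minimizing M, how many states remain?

2

All states are reachable from the start state.
P0 = {B,C,D} | {A,E}.
No further refinement is possible. Final partition (2 blocks): {B,C,D} | {A,E}.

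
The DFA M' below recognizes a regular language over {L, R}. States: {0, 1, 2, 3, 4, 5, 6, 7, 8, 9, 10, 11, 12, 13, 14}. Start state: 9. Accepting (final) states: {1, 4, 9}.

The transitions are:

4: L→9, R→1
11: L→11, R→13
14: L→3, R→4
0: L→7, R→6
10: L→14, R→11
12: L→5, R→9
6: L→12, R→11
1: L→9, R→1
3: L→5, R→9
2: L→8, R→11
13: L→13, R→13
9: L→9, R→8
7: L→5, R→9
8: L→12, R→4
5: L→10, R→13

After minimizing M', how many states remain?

7

First remove the unreachable states {0,2,6,7}; 11 states remain.
Initial partition by acceptance: {1,4,9} | {3,5,8,10,11,12,13,14}.
Refine {1,4,9} on symbol R: members go to different blocks, giving {1,4} and {9}.
Split {3,5,8,10,11,12,13,14} by δ(·,R) → {5,10,11,13} and {3,12} and {8,14}.
Split {5,10,11,13} by δ(·,L) → {5,11,13} and {10}.
On input L, block {5,11,13} splits into {11,13} and {5}.
No further refinement is possible. Final partition (7 blocks): {1,4} | {11,13} | {9} | {3,12} | {8,14} | {10} | {5}.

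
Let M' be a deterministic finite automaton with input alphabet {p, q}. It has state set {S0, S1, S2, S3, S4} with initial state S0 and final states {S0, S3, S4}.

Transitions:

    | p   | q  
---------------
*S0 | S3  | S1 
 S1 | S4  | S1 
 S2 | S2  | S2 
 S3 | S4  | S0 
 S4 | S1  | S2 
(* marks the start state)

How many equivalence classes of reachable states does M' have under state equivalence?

Initial partition by acceptance: {S0,S3,S4} | {S1,S2}.
Refine {S0,S3,S4} on symbol p: members go to different blocks, giving {S0,S3} and {S4}.
Split {S0,S3} by δ(·,p) → {S0} and {S3}.
Split {S1,S2} by δ(·,p) → {S1} and {S2}.
No further refinement is possible. Final partition (5 blocks): {S0} | {S1} | {S4} | {S3} | {S2}.

5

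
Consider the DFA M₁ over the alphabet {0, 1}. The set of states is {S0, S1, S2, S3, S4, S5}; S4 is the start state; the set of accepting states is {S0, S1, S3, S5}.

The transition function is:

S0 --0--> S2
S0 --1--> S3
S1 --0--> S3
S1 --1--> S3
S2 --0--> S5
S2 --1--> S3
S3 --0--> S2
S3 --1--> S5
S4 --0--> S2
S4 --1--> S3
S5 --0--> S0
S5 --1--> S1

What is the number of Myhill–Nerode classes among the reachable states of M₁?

All states are reachable from the start state.
P0 = {S0,S1,S3,S5} | {S2,S4}.
Split {S0,S1,S3,S5} by δ(·,0) → {S0,S3} and {S1,S5}.
Split {S0,S3} by δ(·,1) → {S0} and {S3}.
Refine {S2,S4} on symbol 0: members go to different blocks, giving {S2} and {S4}.
Split {S1,S5} by δ(·,0) → {S1} and {S5}.
No further refinement is possible. Final partition (6 blocks): {S0} | {S2} | {S1} | {S3} | {S4} | {S5}.

6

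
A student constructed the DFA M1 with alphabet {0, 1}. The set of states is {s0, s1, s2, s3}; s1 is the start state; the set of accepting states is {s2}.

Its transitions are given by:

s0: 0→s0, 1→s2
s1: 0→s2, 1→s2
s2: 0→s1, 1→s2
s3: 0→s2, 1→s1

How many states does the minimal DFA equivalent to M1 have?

2

States {s0,s3} cannot be reached from the start state, so discard them.
Initial partition by acceptance: {s2} | {s1}.
Stable partition: {s2} | {s1} — 2 equivalence classes.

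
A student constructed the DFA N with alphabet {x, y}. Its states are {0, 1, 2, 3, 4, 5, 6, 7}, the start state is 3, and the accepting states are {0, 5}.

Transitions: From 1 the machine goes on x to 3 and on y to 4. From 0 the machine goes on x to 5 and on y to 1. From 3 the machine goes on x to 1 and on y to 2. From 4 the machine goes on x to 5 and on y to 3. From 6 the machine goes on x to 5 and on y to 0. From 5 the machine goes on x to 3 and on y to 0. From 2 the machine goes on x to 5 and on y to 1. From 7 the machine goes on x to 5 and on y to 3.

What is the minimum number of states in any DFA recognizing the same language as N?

Reachable states from the start: {0,1,2,3,4,5}. Unreachable: {6,7} — drop them.
Initial partition by acceptance: {0,5} | {1,2,3,4}.
Refine {0,5} on symbol x: members go to different blocks, giving {0} and {5}.
On input x, block {1,2,3,4} splits into {1,3} and {2,4}.
Stable partition: {0} | {1,3} | {5} | {2,4} — 4 equivalence classes.

4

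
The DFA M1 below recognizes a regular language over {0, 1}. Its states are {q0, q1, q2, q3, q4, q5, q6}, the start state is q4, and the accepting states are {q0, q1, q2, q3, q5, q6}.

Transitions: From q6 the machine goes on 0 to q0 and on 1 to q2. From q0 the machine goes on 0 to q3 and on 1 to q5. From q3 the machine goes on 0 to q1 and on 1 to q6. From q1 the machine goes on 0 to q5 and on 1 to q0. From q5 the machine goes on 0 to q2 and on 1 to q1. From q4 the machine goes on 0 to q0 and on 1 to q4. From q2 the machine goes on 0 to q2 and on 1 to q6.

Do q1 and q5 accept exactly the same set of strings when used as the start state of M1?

Yes

Every state is reachable, so we keep all 7.
Initial partition by acceptance: {q0,q1,q2,q3,q5,q6} | {q4}.
Stable partition: {q0,q1,q2,q3,q5,q6} | {q4} — 2 equivalence classes.
q1 and q5 lie in the same block of the stable partition, so they are equivalent — no string distinguishes them.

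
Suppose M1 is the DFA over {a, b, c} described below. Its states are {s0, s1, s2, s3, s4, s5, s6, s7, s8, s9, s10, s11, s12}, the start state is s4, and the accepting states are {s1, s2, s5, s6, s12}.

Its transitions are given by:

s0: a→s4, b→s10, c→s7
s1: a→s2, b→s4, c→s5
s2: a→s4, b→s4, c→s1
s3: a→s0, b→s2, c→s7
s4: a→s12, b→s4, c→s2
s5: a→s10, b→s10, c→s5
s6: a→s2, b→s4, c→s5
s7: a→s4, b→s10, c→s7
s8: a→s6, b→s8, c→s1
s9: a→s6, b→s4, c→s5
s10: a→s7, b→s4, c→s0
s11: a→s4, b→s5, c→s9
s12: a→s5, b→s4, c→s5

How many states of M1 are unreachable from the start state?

No path from s4 leads to s3, s6, s8, s9, s11; the other 8 states are all reachable.

5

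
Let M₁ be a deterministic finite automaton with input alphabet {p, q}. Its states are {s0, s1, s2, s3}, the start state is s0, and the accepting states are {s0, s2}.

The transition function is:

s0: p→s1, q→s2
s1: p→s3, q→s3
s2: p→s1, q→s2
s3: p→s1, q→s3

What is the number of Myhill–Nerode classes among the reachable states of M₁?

Start with accepting vs non-accepting: {s0,s2} | {s1,s3}.
No further refinement is possible. Final partition (2 blocks): {s0,s2} | {s1,s3}.

2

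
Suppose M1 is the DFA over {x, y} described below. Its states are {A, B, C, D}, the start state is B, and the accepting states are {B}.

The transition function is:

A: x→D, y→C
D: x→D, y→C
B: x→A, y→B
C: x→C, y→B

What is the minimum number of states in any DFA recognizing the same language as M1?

P0 = {B} | {A,C,D}.
Split {A,C,D} by δ(·,y) → {A,D} and {C}.
No further refinement is possible. Final partition (3 blocks): {B} | {A,D} | {C}.

3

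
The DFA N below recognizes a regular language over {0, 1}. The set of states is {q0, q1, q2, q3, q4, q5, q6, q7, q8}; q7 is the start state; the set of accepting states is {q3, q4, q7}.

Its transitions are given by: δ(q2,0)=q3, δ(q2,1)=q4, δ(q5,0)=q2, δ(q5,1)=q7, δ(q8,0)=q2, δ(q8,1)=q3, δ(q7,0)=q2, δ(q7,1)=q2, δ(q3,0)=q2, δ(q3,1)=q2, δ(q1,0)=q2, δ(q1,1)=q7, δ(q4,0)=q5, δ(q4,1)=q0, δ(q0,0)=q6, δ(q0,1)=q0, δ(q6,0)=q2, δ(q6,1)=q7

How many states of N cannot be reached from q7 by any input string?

2

BFS from q7 reaches {q0, q2, q3, q4, q5, q6, q7}; the 2 state(s) q1, q8 are never visited.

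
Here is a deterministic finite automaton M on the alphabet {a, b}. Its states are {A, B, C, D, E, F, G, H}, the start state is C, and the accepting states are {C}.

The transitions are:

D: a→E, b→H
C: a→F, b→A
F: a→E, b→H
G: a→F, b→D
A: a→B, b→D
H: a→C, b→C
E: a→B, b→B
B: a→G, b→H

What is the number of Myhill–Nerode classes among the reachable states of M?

All states are reachable from the start state.
Start with accepting vs non-accepting: {C} | {A,B,D,E,F,G,H}.
Refine {A,B,D,E,F,G,H} on symbol a: members go to different blocks, giving {A,B,D,E,F,G} and {H}.
Refine {A,B,D,E,F,G} on symbol b: members go to different blocks, giving {A,E,G} and {B,D,F}.
The partition is now stable with 4 blocks: {C} | {A,E,G} | {H} | {B,D,F}.

4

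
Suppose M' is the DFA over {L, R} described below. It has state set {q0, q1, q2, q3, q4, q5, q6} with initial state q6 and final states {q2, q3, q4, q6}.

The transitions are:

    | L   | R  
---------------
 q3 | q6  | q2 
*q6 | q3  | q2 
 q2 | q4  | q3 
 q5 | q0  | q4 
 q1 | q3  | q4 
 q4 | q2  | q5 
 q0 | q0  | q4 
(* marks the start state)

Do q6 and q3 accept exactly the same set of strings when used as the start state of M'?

First remove the unreachable states {q1}; 6 states remain.
P0 = {q2,q3,q4,q6} | {q0,q5}.
Split {q2,q3,q4,q6} by δ(·,R) → {q2,q3,q6} and {q4}.
Refine {q2,q3,q6} on symbol L: members go to different blocks, giving {q3,q6} and {q2}.
Stable partition: {q3,q6} | {q0,q5} | {q4} | {q2} — 4 equivalence classes.
q6 and q3 lie in the same block of the stable partition, so they are equivalent — no string distinguishes them.

Yes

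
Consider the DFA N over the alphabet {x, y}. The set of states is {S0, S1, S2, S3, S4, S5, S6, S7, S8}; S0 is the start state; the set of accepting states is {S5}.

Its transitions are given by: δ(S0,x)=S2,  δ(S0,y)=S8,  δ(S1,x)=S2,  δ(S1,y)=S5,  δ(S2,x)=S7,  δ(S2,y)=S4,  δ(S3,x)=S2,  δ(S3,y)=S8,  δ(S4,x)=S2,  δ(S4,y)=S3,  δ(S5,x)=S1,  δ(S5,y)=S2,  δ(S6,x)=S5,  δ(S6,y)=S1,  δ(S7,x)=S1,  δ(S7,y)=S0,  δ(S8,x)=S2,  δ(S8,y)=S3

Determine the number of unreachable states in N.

BFS from S0 reaches {S0, S1, S2, S3, S4, S5, S7, S8}; the 1 state(s) S6 are never visited.

1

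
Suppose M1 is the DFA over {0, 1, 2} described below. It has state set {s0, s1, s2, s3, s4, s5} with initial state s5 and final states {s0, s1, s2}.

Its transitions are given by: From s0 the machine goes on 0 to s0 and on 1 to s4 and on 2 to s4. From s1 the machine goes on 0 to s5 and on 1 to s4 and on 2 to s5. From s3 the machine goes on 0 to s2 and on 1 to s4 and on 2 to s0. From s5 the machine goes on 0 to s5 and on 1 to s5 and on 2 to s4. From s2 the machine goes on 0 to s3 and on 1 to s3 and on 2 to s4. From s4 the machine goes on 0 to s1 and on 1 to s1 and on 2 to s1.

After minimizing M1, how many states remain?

States {s0,s2,s3} cannot be reached from the start state, so discard them.
P0 = {s1} | {s4,s5}.
On input 0, block {s4,s5} splits into {s4} and {s5}.
The partition is now stable with 3 blocks: {s1} | {s4} | {s5}.

3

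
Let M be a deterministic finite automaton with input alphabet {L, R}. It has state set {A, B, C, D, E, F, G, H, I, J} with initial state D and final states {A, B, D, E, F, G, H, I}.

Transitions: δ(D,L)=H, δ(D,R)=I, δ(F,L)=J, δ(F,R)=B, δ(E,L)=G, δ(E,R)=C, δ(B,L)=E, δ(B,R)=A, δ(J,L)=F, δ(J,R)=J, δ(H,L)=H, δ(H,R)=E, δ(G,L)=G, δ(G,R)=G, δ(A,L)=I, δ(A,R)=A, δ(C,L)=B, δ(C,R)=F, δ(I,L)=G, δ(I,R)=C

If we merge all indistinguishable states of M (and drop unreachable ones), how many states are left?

7

Initial partition by acceptance: {A,B,D,E,F,G,H,I} | {C,J}.
Split {A,B,D,E,F,G,H,I} by δ(·,L) → {A,B,D,E,G,H,I} and {F}.
Split {A,B,D,E,G,H,I} by δ(·,R) → {A,B,D,G,H} and {E,I}.
On input L, block {A,B,D,G,H} splits into {D,G,H} and {A,B}.
Split {D,G,H} by δ(·,R) → {D,H} and {G}.
Split {C,J} by δ(·,L) → {C} and {J}.
The partition is now stable with 7 blocks: {D,H} | {C} | {F} | {E,I} | {A,B} | {G} | {J}.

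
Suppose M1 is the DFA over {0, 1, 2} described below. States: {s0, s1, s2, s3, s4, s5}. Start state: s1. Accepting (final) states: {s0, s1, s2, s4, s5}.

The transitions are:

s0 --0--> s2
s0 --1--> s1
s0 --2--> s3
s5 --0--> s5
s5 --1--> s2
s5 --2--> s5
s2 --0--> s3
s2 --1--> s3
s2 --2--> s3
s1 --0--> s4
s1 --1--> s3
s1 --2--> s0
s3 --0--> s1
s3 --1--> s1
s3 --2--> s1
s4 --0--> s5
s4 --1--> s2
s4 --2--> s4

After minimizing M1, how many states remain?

5

Every state is reachable, so we keep all 6.
Initial partition by acceptance: {s0,s1,s2,s4,s5} | {s3}.
Split {s0,s1,s2,s4,s5} by δ(·,0) → {s0,s1,s4,s5} and {s2}.
Split {s0,s1,s4,s5} by δ(·,0) → {s1,s4,s5} and {s0}.
Split {s1,s4,s5} by δ(·,1) → {s4,s5} and {s1}.
Stable partition: {s4,s5} | {s3} | {s2} | {s0} | {s1} — 5 equivalence classes.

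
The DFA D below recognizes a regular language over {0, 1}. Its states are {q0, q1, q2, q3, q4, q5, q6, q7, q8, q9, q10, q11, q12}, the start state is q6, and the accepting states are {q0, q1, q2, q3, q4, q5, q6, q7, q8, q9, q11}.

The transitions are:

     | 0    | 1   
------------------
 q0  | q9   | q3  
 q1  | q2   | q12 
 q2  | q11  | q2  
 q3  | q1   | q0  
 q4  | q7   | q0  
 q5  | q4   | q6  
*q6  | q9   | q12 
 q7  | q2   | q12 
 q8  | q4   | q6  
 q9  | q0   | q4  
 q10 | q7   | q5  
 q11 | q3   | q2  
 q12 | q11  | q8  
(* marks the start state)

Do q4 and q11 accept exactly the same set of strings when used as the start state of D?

First remove the unreachable states {q5,q10}; 11 states remain.
Start with accepting vs non-accepting: {q0,q1,q2,q3,q4,q6,q7,q8,q9,q11} | {q12}.
Split {q0,q1,q2,q3,q4,q6,q7,q8,q9,q11} by δ(·,1) → {q0,q2,q3,q4,q8,q9,q11} and {q1,q6,q7}.
On input 0, block {q0,q2,q3,q4,q8,q9,q11} splits into {q0,q2,q8,q9,q11} and {q3,q4}.
Split {q0,q2,q8,q9,q11} by δ(·,0) → {q0,q2,q9} and {q8,q11}.
Split {q0,q2,q9} by δ(·,0) → {q0,q9} and {q2}.
Refine {q1,q6,q7} on symbol 0: members go to different blocks, giving {q1,q7} and {q6}.
On input 1, block {q8,q11} splits into {q8} and {q11}.
Stable partition: {q0,q9} | {q12} | {q1,q7} | {q3,q4} | {q8} | {q2} | {q6} | {q11} — 8 equivalence classes.
q4 and q11 end up in different blocks, so they are distinguishable. For instance, the string '01' is accepted from only q11.

No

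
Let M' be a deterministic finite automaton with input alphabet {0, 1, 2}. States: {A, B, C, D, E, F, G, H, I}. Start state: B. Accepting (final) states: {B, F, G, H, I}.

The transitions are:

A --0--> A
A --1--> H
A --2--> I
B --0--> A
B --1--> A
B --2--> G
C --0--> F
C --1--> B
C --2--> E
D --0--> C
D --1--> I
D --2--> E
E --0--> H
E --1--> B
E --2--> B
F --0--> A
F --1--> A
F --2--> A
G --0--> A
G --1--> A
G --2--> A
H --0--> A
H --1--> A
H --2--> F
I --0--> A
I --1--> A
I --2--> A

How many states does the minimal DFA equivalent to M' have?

States {C,D,E} cannot be reached from the start state, so discard them.
P0 = {B,F,G,H,I} | {A}.
On input 2, block {B,F,G,H,I} splits into {F,G,I} and {B,H}.
Stable partition: {F,G,I} | {A} | {B,H} — 3 equivalence classes.

3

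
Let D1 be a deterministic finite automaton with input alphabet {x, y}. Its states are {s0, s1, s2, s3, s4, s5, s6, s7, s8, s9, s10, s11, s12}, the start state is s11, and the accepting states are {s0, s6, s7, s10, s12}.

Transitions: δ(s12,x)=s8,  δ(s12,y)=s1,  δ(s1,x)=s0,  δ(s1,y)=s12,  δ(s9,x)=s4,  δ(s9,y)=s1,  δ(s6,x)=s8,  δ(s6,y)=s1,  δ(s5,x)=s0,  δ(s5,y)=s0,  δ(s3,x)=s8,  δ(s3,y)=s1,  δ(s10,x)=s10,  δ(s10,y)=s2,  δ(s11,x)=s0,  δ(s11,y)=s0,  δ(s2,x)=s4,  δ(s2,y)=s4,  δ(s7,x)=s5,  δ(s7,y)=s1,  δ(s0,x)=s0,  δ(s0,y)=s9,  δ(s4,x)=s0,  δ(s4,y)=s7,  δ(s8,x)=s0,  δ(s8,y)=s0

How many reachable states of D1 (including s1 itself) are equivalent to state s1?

First remove the unreachable states {s2,s3,s6,s10}; 9 states remain.
P0 = {s0,s7,s12} | {s1,s4,s5,s8,s9,s11}.
On input x, block {s0,s7,s12} splits into {s7,s12} and {s0}.
On input x, block {s1,s4,s5,s8,s9,s11} splits into {s1,s4,s5,s8,s11} and {s9}.
Refine {s1,s4,s5,s8,s11} on symbol y: members go to different blocks, giving {s5,s8,s11} and {s1,s4}.
Stable partition: {s7,s12} | {s5,s8,s11} | {s0} | {s9} | {s1,s4} — 5 equivalence classes.
The equivalence class containing s1 is {s1,s4}, of size 2.

2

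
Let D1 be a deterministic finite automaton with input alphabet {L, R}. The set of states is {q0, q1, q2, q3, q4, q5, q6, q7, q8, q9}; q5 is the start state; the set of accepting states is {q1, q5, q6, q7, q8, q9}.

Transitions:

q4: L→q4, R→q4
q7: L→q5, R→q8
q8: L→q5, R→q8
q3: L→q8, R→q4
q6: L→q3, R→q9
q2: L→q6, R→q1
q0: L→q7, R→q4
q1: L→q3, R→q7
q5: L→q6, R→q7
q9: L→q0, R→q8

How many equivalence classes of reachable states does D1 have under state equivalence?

First remove the unreachable states {q1,q2}; 8 states remain.
Start with accepting vs non-accepting: {q5,q6,q7,q8,q9} | {q0,q3,q4}.
Refine {q5,q6,q7,q8,q9} on symbol L: members go to different blocks, giving {q5,q7,q8} and {q6,q9}.
Split {q5,q7,q8} by δ(·,L) → {q7,q8} and {q5}.
Refine {q0,q3,q4} on symbol L: members go to different blocks, giving {q0,q3} and {q4}.
Split {q6,q9} by δ(·,R) → {q6} and {q9}.
No further refinement is possible. Final partition (6 blocks): {q7,q8} | {q0,q3} | {q6} | {q5} | {q4} | {q9}.

6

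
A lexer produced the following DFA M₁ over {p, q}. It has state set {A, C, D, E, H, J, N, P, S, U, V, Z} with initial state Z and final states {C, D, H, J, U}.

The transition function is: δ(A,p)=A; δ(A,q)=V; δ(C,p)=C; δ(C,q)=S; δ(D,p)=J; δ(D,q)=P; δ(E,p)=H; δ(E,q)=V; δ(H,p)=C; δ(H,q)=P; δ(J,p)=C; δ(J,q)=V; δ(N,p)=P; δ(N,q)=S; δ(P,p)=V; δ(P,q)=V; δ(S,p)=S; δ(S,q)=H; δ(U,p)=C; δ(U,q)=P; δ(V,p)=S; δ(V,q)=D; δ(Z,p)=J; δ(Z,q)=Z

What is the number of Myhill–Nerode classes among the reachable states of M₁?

Reachable states from the start: {C,D,H,J,P,S,V,Z}. Unreachable: {A,E,N,U} — drop them.
Initial partition by acceptance: {C,D,H,J} | {P,S,V,Z}.
Split {P,S,V,Z} by δ(·,p) → {P,S,V} and {Z}.
Split {P,S,V} by δ(·,q) → {S,V} and {P}.
Refine {C,D,H,J} on symbol q: members go to different blocks, giving {D,H} and {C,J}.
No further refinement is possible. Final partition (5 blocks): {D,H} | {S,V} | {Z} | {P} | {C,J}.

5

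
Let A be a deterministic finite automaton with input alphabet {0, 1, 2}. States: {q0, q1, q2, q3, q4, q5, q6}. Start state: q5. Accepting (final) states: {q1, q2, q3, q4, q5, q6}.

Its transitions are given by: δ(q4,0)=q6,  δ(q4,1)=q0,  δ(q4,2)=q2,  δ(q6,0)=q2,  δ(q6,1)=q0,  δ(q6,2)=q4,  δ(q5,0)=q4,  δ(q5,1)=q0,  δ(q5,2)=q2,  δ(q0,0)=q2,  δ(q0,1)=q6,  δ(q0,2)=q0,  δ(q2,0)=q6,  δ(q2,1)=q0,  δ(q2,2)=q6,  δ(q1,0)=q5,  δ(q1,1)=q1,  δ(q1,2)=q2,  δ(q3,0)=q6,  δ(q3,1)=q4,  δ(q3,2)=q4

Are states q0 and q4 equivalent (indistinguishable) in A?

States {q1,q3} cannot be reached from the start state, so discard them.
Initial partition by acceptance: {q2,q4,q5,q6} | {q0}.
The partition is now stable with 2 blocks: {q2,q4,q5,q6} | {q0}.
q0 and q4 end up in different blocks, so they are distinguishable. For instance, the string 'ε' is accepted from only q4.

No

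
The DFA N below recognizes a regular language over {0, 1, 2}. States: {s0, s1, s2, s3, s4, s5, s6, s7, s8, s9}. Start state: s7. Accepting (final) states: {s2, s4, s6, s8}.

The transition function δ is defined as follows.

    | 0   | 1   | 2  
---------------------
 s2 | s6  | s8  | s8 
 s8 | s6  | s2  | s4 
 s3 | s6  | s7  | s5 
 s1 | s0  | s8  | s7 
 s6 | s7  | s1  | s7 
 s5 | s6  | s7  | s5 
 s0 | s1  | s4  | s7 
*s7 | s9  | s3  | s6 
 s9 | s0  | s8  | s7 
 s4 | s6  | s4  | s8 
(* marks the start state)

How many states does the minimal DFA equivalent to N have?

5

All states are reachable from the start state.
Initial partition by acceptance: {s2,s4,s6,s8} | {s0,s1,s3,s5,s7,s9}.
Refine {s2,s4,s6,s8} on symbol 0: members go to different blocks, giving {s2,s4,s8} and {s6}.
Refine {s0,s1,s3,s5,s7,s9} on symbol 0: members go to different blocks, giving {s0,s1,s7,s9} and {s3,s5}.
Refine {s0,s1,s7,s9} on symbol 1: members go to different blocks, giving {s0,s1,s9} and {s7}.
Stable partition: {s2,s4,s8} | {s0,s1,s9} | {s6} | {s3,s5} | {s7} — 5 equivalence classes.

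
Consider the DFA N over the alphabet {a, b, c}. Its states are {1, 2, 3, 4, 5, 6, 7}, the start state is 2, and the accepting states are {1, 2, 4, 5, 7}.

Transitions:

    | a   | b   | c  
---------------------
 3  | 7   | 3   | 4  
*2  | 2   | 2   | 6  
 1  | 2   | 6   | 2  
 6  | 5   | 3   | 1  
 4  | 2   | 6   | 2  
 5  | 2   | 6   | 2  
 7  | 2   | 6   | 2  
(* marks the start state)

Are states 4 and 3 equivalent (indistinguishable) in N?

No

All states are reachable from the start state.
Start with accepting vs non-accepting: {1,2,4,5,7} | {3,6}.
Refine {1,2,4,5,7} on symbol b: members go to different blocks, giving {1,4,5,7} and {2}.
No further refinement is possible. Final partition (3 blocks): {1,4,5,7} | {3,6} | {2}.
4 and 3 end up in different blocks, so they are distinguishable. For instance, the string 'ε' is accepted from only 4.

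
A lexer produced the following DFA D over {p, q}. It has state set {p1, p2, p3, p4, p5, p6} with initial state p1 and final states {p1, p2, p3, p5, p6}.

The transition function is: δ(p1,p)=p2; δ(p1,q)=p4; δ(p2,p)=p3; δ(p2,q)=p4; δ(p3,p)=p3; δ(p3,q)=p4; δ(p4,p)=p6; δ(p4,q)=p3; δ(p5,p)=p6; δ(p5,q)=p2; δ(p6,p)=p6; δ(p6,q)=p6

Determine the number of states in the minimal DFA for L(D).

First remove the unreachable states {p5}; 5 states remain.
Initial partition by acceptance: {p1,p2,p3,p6} | {p4}.
On input q, block {p1,p2,p3,p6} splits into {p1,p2,p3} and {p6}.
Stable partition: {p1,p2,p3} | {p4} | {p6} — 3 equivalence classes.

3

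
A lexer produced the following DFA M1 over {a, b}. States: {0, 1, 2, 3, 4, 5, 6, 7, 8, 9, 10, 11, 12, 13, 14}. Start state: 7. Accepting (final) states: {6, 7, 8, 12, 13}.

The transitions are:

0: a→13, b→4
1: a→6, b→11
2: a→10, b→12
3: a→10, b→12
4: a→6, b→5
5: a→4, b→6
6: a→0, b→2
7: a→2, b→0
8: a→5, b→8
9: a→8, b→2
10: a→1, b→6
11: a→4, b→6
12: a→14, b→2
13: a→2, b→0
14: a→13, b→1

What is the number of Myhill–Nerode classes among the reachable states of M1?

6

First remove the unreachable states {3,8,9}; 12 states remain.
P0 = {6,7,12,13} | {0,1,2,4,5,10,11,14}.
Refine {0,1,2,4,5,10,11,14} on symbol a: members go to different blocks, giving {0,1,4,14} and {2,5,10,11}.
Refine {6,7,12,13} on symbol a: members go to different blocks, giving {6,12} and {7,13}.
Split {0,1,4,14} by δ(·,a) → {0,14} and {1,4}.
Refine {2,5,10,11} on symbol a: members go to different blocks, giving {5,10,11} and {2}.
Stable partition: {6,12} | {0,14} | {5,10,11} | {7,13} | {1,4} | {2} — 6 equivalence classes.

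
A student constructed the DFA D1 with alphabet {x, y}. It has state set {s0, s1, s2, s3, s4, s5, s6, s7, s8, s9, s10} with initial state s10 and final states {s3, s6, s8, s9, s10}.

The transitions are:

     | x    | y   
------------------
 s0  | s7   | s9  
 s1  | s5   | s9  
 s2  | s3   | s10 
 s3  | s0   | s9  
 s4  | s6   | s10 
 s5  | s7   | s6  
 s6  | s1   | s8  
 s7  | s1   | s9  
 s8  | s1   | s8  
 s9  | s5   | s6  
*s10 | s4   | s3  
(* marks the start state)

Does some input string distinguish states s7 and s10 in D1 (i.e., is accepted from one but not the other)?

Yes

States {s2} cannot be reached from the start state, so discard them.
Initial partition by acceptance: {s3,s6,s8,s9,s10} | {s0,s1,s4,s5,s7}.
On input x, block {s0,s1,s4,s5,s7} splits into {s0,s1,s5,s7} and {s4}.
Split {s3,s6,s8,s9,s10} by δ(·,x) → {s3,s6,s8,s9} and {s10}.
No further refinement is possible. Final partition (4 blocks): {s3,s6,s8,s9} | {s0,s1,s5,s7} | {s4} | {s10}.
s7 and s10 end up in different blocks, so they are distinguishable. For instance, the string 'ε' is accepted from only s10.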